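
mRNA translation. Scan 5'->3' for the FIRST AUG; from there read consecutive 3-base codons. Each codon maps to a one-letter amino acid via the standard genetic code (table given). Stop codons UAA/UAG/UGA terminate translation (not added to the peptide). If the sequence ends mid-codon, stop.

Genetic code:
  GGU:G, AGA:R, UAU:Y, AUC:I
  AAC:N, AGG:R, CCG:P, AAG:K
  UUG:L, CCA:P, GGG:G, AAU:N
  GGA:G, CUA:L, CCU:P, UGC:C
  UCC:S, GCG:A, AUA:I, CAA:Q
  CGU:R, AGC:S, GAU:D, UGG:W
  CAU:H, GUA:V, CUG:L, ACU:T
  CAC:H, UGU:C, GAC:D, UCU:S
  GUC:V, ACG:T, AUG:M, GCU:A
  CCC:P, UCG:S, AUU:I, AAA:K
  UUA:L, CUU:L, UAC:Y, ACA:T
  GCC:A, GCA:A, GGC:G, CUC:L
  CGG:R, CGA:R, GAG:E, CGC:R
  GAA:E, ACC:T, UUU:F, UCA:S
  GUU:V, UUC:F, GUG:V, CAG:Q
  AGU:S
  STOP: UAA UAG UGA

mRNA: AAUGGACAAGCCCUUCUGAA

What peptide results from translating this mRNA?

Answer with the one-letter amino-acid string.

start AUG at pos 1
pos 1: AUG -> M; peptide=M
pos 4: GAC -> D; peptide=MD
pos 7: AAG -> K; peptide=MDK
pos 10: CCC -> P; peptide=MDKP
pos 13: UUC -> F; peptide=MDKPF
pos 16: UGA -> STOP

Answer: MDKPF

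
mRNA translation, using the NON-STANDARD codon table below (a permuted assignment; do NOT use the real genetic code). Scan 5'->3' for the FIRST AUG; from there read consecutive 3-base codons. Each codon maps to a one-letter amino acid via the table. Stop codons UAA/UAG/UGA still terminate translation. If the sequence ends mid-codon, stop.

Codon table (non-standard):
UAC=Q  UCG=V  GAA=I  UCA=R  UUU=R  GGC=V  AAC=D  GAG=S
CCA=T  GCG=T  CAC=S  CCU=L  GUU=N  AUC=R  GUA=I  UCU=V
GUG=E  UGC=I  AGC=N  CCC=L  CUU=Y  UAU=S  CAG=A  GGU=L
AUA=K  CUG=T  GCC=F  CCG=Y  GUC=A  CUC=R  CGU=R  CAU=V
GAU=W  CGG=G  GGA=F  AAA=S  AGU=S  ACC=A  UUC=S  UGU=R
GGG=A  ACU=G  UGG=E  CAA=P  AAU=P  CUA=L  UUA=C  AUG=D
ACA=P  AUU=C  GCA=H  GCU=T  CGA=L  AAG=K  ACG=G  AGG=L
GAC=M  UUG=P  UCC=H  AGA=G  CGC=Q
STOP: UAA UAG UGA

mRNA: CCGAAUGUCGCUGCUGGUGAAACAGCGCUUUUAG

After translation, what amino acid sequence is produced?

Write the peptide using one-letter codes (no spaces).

start AUG at pos 4
pos 4: AUG -> D; peptide=D
pos 7: UCG -> V; peptide=DV
pos 10: CUG -> T; peptide=DVT
pos 13: CUG -> T; peptide=DVTT
pos 16: GUG -> E; peptide=DVTTE
pos 19: AAA -> S; peptide=DVTTES
pos 22: CAG -> A; peptide=DVTTESA
pos 25: CGC -> Q; peptide=DVTTESAQ
pos 28: UUU -> R; peptide=DVTTESAQR
pos 31: UAG -> STOP

Answer: DVTTESAQR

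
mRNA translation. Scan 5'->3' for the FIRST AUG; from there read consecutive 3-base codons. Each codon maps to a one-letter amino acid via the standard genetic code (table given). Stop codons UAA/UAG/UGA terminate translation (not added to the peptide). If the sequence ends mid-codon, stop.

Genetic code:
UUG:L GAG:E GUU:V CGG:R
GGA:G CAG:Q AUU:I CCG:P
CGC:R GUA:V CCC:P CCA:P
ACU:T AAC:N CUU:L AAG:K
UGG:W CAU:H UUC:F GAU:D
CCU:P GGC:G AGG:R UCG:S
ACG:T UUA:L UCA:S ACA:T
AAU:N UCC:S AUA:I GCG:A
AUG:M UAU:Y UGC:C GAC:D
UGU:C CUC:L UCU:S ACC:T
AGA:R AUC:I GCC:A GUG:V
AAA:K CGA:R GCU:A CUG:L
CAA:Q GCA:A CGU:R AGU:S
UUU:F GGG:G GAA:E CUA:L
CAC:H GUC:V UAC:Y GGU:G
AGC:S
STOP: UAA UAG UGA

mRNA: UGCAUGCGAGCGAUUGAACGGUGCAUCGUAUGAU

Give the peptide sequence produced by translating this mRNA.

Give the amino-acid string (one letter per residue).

Answer: MRAIERCIV

Derivation:
start AUG at pos 3
pos 3: AUG -> M; peptide=M
pos 6: CGA -> R; peptide=MR
pos 9: GCG -> A; peptide=MRA
pos 12: AUU -> I; peptide=MRAI
pos 15: GAA -> E; peptide=MRAIE
pos 18: CGG -> R; peptide=MRAIER
pos 21: UGC -> C; peptide=MRAIERC
pos 24: AUC -> I; peptide=MRAIERCI
pos 27: GUA -> V; peptide=MRAIERCIV
pos 30: UGA -> STOP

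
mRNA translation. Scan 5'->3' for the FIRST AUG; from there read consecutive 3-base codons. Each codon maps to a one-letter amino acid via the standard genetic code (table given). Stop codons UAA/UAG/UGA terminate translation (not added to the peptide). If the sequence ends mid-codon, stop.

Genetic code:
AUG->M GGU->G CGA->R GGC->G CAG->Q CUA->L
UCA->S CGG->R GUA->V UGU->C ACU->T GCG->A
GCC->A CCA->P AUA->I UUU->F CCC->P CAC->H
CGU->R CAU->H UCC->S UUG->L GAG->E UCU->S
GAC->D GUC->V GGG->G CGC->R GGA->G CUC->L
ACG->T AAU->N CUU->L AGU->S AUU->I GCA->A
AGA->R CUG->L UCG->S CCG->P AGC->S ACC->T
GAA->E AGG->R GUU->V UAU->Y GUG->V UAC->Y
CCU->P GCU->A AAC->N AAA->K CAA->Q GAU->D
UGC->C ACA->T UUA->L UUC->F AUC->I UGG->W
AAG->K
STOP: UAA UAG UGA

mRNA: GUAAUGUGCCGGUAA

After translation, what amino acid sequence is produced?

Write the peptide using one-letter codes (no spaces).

Answer: MCR

Derivation:
start AUG at pos 3
pos 3: AUG -> M; peptide=M
pos 6: UGC -> C; peptide=MC
pos 9: CGG -> R; peptide=MCR
pos 12: UAA -> STOP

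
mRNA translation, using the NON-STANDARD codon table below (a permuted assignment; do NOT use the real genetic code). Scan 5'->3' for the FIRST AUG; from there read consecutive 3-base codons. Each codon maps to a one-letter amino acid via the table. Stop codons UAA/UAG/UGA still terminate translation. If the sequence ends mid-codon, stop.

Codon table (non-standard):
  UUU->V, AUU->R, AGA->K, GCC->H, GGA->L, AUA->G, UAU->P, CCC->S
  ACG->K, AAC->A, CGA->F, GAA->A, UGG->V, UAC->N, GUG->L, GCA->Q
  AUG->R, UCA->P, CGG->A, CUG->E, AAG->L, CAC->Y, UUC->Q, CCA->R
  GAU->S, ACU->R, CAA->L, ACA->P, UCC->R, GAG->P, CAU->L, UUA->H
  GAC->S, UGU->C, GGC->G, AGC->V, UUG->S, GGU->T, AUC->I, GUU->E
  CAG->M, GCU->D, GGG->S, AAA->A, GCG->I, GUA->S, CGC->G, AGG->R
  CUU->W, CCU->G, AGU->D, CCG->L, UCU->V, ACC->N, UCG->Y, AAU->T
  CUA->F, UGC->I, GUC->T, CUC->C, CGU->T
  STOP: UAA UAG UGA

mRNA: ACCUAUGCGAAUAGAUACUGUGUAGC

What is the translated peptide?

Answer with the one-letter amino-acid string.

start AUG at pos 4
pos 4: AUG -> R; peptide=R
pos 7: CGA -> F; peptide=RF
pos 10: AUA -> G; peptide=RFG
pos 13: GAU -> S; peptide=RFGS
pos 16: ACU -> R; peptide=RFGSR
pos 19: GUG -> L; peptide=RFGSRL
pos 22: UAG -> STOP

Answer: RFGSRL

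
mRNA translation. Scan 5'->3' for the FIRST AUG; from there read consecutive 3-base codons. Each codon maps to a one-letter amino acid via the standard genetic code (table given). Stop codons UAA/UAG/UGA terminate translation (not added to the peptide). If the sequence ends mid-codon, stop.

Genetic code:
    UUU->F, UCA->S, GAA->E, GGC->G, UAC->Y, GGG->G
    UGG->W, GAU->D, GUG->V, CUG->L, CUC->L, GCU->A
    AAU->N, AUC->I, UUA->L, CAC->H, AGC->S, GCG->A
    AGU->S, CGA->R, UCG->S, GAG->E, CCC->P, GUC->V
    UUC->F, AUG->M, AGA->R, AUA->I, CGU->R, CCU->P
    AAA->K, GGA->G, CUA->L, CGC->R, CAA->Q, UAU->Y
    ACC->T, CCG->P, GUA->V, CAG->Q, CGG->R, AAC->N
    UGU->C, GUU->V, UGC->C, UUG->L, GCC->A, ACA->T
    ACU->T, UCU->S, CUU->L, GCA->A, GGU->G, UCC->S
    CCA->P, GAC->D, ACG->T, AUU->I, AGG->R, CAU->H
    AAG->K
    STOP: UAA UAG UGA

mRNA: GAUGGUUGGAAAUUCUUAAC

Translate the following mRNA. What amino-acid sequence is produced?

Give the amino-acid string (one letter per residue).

Answer: MVGNS

Derivation:
start AUG at pos 1
pos 1: AUG -> M; peptide=M
pos 4: GUU -> V; peptide=MV
pos 7: GGA -> G; peptide=MVG
pos 10: AAU -> N; peptide=MVGN
pos 13: UCU -> S; peptide=MVGNS
pos 16: UAA -> STOP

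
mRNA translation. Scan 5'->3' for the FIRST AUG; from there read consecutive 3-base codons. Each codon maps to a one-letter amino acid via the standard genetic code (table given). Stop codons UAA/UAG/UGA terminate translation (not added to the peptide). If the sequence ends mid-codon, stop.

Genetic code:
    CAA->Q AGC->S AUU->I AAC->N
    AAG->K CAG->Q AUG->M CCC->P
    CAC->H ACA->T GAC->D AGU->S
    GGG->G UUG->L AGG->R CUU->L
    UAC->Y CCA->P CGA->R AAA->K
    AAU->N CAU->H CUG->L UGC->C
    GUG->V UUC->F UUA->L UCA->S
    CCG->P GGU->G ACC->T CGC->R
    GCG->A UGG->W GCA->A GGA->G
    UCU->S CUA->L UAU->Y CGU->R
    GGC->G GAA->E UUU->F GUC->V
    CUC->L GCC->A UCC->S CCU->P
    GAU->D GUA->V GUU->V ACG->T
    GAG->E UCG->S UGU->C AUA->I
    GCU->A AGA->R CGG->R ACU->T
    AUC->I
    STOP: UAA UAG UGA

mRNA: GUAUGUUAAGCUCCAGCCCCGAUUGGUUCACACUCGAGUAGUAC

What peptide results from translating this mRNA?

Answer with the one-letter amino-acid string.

start AUG at pos 2
pos 2: AUG -> M; peptide=M
pos 5: UUA -> L; peptide=ML
pos 8: AGC -> S; peptide=MLS
pos 11: UCC -> S; peptide=MLSS
pos 14: AGC -> S; peptide=MLSSS
pos 17: CCC -> P; peptide=MLSSSP
pos 20: GAU -> D; peptide=MLSSSPD
pos 23: UGG -> W; peptide=MLSSSPDW
pos 26: UUC -> F; peptide=MLSSSPDWF
pos 29: ACA -> T; peptide=MLSSSPDWFT
pos 32: CUC -> L; peptide=MLSSSPDWFTL
pos 35: GAG -> E; peptide=MLSSSPDWFTLE
pos 38: UAG -> STOP

Answer: MLSSSPDWFTLE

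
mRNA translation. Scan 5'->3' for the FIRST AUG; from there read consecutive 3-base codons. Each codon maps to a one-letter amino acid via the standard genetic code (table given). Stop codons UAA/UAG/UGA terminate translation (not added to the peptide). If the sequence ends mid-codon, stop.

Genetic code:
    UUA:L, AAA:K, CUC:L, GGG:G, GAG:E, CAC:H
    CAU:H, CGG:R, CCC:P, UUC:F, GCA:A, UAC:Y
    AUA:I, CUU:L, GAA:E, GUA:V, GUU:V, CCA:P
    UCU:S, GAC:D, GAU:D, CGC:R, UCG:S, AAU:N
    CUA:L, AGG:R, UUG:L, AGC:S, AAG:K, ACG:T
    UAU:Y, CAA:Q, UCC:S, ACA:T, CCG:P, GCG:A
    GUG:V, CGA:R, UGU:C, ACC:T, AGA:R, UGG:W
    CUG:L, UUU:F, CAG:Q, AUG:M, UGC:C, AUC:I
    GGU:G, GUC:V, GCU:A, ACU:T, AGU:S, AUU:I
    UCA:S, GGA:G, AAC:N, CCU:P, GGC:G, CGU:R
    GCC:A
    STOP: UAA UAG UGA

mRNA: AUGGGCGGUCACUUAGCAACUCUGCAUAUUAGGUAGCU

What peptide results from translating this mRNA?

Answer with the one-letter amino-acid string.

start AUG at pos 0
pos 0: AUG -> M; peptide=M
pos 3: GGC -> G; peptide=MG
pos 6: GGU -> G; peptide=MGG
pos 9: CAC -> H; peptide=MGGH
pos 12: UUA -> L; peptide=MGGHL
pos 15: GCA -> A; peptide=MGGHLA
pos 18: ACU -> T; peptide=MGGHLAT
pos 21: CUG -> L; peptide=MGGHLATL
pos 24: CAU -> H; peptide=MGGHLATLH
pos 27: AUU -> I; peptide=MGGHLATLHI
pos 30: AGG -> R; peptide=MGGHLATLHIR
pos 33: UAG -> STOP

Answer: MGGHLATLHIR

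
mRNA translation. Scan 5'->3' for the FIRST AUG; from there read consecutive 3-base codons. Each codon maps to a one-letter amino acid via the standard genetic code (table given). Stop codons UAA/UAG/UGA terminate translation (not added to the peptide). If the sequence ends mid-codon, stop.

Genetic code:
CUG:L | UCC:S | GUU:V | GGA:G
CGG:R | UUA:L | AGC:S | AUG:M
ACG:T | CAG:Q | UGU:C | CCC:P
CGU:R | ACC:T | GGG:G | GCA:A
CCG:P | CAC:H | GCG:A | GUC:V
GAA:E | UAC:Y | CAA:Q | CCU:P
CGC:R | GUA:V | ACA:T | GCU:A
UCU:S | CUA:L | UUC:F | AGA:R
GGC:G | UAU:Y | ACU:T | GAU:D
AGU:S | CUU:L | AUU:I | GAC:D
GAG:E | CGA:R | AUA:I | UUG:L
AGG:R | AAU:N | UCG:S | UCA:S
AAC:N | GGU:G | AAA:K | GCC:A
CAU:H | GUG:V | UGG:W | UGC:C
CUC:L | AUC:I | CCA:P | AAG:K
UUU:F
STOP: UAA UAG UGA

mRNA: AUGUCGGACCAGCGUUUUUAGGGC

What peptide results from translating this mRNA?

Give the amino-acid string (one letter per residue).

start AUG at pos 0
pos 0: AUG -> M; peptide=M
pos 3: UCG -> S; peptide=MS
pos 6: GAC -> D; peptide=MSD
pos 9: CAG -> Q; peptide=MSDQ
pos 12: CGU -> R; peptide=MSDQR
pos 15: UUU -> F; peptide=MSDQRF
pos 18: UAG -> STOP

Answer: MSDQRF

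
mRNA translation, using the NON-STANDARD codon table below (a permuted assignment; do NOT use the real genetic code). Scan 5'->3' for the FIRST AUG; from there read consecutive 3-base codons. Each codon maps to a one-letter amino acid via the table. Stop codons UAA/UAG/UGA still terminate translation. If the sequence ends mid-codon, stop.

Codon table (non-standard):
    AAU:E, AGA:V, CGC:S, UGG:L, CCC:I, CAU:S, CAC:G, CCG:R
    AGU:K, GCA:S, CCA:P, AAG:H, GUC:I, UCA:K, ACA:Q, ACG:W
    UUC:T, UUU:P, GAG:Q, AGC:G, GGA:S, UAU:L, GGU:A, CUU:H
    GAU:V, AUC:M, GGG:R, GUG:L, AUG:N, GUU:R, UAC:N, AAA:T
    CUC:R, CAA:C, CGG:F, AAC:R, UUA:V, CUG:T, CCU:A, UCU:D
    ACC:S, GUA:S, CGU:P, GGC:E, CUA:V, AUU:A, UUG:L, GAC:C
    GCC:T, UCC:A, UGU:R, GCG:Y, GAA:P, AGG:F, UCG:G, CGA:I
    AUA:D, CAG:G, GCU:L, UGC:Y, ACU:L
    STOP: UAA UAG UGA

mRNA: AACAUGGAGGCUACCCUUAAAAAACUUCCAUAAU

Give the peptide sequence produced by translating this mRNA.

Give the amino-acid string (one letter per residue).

start AUG at pos 3
pos 3: AUG -> N; peptide=N
pos 6: GAG -> Q; peptide=NQ
pos 9: GCU -> L; peptide=NQL
pos 12: ACC -> S; peptide=NQLS
pos 15: CUU -> H; peptide=NQLSH
pos 18: AAA -> T; peptide=NQLSHT
pos 21: AAA -> T; peptide=NQLSHTT
pos 24: CUU -> H; peptide=NQLSHTTH
pos 27: CCA -> P; peptide=NQLSHTTHP
pos 30: UAA -> STOP

Answer: NQLSHTTHP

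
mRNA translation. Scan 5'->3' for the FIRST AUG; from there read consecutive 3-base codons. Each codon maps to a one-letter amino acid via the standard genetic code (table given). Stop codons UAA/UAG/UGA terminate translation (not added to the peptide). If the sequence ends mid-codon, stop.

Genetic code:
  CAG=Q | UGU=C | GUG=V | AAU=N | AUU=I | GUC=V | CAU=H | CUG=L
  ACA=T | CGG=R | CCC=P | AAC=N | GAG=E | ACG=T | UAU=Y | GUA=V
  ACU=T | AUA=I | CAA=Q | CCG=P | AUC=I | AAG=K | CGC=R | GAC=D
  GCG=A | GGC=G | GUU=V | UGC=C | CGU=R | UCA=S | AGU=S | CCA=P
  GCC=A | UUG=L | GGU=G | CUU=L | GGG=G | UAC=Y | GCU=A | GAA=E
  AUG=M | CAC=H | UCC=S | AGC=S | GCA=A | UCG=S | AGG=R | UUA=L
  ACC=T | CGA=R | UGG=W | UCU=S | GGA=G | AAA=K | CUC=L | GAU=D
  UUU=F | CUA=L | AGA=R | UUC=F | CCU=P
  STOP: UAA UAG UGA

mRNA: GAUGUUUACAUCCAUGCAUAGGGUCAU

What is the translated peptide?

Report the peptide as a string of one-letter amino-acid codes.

Answer: MFTSMHRV

Derivation:
start AUG at pos 1
pos 1: AUG -> M; peptide=M
pos 4: UUU -> F; peptide=MF
pos 7: ACA -> T; peptide=MFT
pos 10: UCC -> S; peptide=MFTS
pos 13: AUG -> M; peptide=MFTSM
pos 16: CAU -> H; peptide=MFTSMH
pos 19: AGG -> R; peptide=MFTSMHR
pos 22: GUC -> V; peptide=MFTSMHRV
pos 25: only 2 nt remain (<3), stop (end of mRNA)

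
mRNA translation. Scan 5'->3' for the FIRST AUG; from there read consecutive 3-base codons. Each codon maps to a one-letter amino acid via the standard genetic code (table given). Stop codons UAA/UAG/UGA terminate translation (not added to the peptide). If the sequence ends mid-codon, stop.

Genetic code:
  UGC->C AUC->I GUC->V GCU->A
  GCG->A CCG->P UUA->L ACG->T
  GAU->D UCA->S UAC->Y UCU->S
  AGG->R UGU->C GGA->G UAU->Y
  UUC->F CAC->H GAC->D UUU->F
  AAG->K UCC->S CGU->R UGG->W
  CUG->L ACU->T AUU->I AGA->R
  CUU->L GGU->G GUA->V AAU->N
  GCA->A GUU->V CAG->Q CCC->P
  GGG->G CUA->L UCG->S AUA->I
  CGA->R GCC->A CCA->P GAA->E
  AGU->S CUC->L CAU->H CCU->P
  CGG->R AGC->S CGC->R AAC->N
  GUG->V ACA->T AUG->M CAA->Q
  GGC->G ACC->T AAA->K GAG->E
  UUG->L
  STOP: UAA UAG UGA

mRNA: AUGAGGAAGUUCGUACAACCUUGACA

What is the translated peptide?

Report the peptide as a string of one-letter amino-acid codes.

start AUG at pos 0
pos 0: AUG -> M; peptide=M
pos 3: AGG -> R; peptide=MR
pos 6: AAG -> K; peptide=MRK
pos 9: UUC -> F; peptide=MRKF
pos 12: GUA -> V; peptide=MRKFV
pos 15: CAA -> Q; peptide=MRKFVQ
pos 18: CCU -> P; peptide=MRKFVQP
pos 21: UGA -> STOP

Answer: MRKFVQP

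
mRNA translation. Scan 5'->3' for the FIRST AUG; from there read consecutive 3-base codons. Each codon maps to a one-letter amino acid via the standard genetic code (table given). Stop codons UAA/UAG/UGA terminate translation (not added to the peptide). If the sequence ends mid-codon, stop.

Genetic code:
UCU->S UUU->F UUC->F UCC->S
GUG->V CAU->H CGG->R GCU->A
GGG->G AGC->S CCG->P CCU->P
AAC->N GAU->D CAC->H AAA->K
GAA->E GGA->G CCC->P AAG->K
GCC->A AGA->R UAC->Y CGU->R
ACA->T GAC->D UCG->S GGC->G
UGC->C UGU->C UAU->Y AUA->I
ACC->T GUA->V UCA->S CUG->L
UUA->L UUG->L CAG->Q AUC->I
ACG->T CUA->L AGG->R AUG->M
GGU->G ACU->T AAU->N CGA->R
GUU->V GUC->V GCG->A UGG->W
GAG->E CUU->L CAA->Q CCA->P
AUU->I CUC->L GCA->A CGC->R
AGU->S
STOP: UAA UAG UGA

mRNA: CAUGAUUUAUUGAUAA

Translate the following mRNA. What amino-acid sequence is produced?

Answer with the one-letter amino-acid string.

Answer: MIY

Derivation:
start AUG at pos 1
pos 1: AUG -> M; peptide=M
pos 4: AUU -> I; peptide=MI
pos 7: UAU -> Y; peptide=MIY
pos 10: UGA -> STOP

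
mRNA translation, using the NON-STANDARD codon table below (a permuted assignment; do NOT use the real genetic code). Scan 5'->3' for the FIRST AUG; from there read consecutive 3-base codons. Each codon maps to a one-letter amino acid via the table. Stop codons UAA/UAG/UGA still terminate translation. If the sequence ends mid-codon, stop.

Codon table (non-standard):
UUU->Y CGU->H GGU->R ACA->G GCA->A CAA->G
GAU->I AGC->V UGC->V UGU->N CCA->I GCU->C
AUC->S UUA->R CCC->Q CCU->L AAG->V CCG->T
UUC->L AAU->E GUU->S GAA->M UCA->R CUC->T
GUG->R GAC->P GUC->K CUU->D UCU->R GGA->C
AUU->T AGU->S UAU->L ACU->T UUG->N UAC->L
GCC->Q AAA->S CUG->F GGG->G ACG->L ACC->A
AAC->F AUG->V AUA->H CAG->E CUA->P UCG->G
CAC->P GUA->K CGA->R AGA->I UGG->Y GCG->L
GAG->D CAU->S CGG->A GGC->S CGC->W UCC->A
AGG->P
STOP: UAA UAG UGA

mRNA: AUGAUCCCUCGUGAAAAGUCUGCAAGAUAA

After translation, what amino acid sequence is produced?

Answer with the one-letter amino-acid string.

start AUG at pos 0
pos 0: AUG -> V; peptide=V
pos 3: AUC -> S; peptide=VS
pos 6: CCU -> L; peptide=VSL
pos 9: CGU -> H; peptide=VSLH
pos 12: GAA -> M; peptide=VSLHM
pos 15: AAG -> V; peptide=VSLHMV
pos 18: UCU -> R; peptide=VSLHMVR
pos 21: GCA -> A; peptide=VSLHMVRA
pos 24: AGA -> I; peptide=VSLHMVRAI
pos 27: UAA -> STOP

Answer: VSLHMVRAI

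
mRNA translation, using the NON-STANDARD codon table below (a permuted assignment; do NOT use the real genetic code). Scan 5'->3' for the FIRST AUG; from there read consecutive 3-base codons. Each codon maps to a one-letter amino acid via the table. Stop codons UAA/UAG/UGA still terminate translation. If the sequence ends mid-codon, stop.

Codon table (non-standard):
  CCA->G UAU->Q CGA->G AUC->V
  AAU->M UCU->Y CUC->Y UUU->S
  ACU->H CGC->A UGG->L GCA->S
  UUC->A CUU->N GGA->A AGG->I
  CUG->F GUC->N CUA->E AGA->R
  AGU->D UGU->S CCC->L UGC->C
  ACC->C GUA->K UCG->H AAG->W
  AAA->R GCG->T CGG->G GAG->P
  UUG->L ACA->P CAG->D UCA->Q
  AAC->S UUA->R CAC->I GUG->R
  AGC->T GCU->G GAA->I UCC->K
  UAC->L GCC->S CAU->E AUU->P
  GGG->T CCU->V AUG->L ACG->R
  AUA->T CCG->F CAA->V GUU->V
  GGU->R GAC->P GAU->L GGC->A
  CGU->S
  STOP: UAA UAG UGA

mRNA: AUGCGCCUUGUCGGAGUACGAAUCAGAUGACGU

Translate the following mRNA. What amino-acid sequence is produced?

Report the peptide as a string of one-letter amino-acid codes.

Answer: LANNAKGVR

Derivation:
start AUG at pos 0
pos 0: AUG -> L; peptide=L
pos 3: CGC -> A; peptide=LA
pos 6: CUU -> N; peptide=LAN
pos 9: GUC -> N; peptide=LANN
pos 12: GGA -> A; peptide=LANNA
pos 15: GUA -> K; peptide=LANNAK
pos 18: CGA -> G; peptide=LANNAKG
pos 21: AUC -> V; peptide=LANNAKGV
pos 24: AGA -> R; peptide=LANNAKGVR
pos 27: UGA -> STOP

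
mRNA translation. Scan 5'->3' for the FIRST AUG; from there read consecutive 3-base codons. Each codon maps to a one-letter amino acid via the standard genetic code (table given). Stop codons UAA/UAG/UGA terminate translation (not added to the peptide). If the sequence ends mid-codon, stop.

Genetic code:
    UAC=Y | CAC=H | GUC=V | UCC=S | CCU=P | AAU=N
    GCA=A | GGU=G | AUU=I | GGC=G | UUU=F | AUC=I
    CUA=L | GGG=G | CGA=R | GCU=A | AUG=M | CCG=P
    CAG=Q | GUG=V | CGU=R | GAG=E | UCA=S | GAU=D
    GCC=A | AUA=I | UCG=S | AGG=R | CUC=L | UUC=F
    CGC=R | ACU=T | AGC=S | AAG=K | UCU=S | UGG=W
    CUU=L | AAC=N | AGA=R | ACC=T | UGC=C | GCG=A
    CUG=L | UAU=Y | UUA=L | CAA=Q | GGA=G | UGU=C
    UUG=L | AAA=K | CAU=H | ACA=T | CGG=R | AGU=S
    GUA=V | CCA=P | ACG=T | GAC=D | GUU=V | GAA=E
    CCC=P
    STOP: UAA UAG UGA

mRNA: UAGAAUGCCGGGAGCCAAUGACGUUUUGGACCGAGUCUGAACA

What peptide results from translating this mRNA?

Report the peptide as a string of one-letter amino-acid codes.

Answer: MPGANDVLDRV

Derivation:
start AUG at pos 4
pos 4: AUG -> M; peptide=M
pos 7: CCG -> P; peptide=MP
pos 10: GGA -> G; peptide=MPG
pos 13: GCC -> A; peptide=MPGA
pos 16: AAU -> N; peptide=MPGAN
pos 19: GAC -> D; peptide=MPGAND
pos 22: GUU -> V; peptide=MPGANDV
pos 25: UUG -> L; peptide=MPGANDVL
pos 28: GAC -> D; peptide=MPGANDVLD
pos 31: CGA -> R; peptide=MPGANDVLDR
pos 34: GUC -> V; peptide=MPGANDVLDRV
pos 37: UGA -> STOP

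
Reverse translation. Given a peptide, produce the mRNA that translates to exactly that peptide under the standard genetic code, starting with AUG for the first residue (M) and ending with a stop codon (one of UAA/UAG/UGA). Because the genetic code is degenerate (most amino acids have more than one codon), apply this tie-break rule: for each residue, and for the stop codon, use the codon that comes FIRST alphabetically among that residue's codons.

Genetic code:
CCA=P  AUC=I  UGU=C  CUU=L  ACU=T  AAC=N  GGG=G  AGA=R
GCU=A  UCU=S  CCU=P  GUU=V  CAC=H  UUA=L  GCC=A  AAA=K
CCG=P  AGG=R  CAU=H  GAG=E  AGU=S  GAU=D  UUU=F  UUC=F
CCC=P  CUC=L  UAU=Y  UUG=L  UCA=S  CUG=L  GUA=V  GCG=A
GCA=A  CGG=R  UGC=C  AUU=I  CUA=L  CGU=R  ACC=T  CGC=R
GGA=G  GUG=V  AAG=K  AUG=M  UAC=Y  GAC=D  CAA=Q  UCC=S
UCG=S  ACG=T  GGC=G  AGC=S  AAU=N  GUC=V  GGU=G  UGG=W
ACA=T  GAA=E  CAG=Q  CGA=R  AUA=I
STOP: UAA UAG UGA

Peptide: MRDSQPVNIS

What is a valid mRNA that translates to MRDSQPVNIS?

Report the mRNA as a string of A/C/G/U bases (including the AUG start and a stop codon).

residue 1: M -> AUG (start codon)
residue 2: R codons sorted = AGA,AGG,CGA,CGC,CGG,CGU -> pick first = AGA
residue 3: D codons sorted = GAC,GAU -> pick first = GAC
residue 4: S codons sorted = AGC,AGU,UCA,UCC,UCG,UCU -> pick first = AGC
residue 5: Q codons sorted = CAA,CAG -> pick first = CAA
residue 6: P codons sorted = CCA,CCC,CCG,CCU -> pick first = CCA
residue 7: V codons sorted = GUA,GUC,GUG,GUU -> pick first = GUA
residue 8: N codons sorted = AAC,AAU -> pick first = AAC
residue 9: I codons sorted = AUA,AUC,AUU -> pick first = AUA
residue 10: S codons sorted = AGC,AGU,UCA,UCC,UCG,UCU -> pick first = AGC
terminator: stop codons sorted = UAA,UAG,UGA -> pick first = UAA

Answer: mRNA: AUGAGAGACAGCCAACCAGUAAACAUAAGCUAA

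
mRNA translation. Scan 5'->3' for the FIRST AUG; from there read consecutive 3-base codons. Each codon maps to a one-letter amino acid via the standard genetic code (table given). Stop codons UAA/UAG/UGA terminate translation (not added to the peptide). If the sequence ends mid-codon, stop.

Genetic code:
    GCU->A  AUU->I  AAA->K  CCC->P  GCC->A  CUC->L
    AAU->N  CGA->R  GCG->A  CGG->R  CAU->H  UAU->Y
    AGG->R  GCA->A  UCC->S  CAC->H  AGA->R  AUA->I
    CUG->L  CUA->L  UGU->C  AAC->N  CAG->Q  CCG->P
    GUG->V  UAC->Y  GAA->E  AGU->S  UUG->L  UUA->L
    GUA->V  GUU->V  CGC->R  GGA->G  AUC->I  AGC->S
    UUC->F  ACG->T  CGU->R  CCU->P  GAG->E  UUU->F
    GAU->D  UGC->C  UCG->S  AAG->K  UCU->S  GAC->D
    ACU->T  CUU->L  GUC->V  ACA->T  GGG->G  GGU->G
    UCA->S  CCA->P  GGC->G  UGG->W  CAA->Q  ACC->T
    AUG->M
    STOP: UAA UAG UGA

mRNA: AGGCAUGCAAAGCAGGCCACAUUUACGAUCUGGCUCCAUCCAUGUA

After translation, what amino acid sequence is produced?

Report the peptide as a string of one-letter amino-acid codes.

start AUG at pos 4
pos 4: AUG -> M; peptide=M
pos 7: CAA -> Q; peptide=MQ
pos 10: AGC -> S; peptide=MQS
pos 13: AGG -> R; peptide=MQSR
pos 16: CCA -> P; peptide=MQSRP
pos 19: CAU -> H; peptide=MQSRPH
pos 22: UUA -> L; peptide=MQSRPHL
pos 25: CGA -> R; peptide=MQSRPHLR
pos 28: UCU -> S; peptide=MQSRPHLRS
pos 31: GGC -> G; peptide=MQSRPHLRSG
pos 34: UCC -> S; peptide=MQSRPHLRSGS
pos 37: AUC -> I; peptide=MQSRPHLRSGSI
pos 40: CAU -> H; peptide=MQSRPHLRSGSIH
pos 43: GUA -> V; peptide=MQSRPHLRSGSIHV
pos 46: only 0 nt remain (<3), stop (end of mRNA)

Answer: MQSRPHLRSGSIHV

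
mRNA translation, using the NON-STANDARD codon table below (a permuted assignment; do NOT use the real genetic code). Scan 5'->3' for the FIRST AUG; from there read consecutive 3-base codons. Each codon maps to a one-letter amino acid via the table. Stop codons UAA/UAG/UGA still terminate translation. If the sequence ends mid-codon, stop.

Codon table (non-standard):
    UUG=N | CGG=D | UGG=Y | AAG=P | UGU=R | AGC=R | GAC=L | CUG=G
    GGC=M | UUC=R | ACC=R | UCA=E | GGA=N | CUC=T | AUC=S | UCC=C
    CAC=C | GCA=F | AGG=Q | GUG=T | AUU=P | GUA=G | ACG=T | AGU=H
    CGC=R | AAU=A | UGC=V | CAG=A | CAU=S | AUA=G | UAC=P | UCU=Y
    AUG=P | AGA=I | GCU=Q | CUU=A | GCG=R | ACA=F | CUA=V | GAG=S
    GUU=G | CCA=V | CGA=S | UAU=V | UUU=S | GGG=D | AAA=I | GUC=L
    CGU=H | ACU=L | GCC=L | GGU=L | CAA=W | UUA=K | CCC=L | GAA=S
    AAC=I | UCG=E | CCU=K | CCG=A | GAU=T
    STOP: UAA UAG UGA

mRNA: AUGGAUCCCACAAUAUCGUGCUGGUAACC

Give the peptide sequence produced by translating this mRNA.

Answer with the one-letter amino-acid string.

Answer: PTLFGEVY

Derivation:
start AUG at pos 0
pos 0: AUG -> P; peptide=P
pos 3: GAU -> T; peptide=PT
pos 6: CCC -> L; peptide=PTL
pos 9: ACA -> F; peptide=PTLF
pos 12: AUA -> G; peptide=PTLFG
pos 15: UCG -> E; peptide=PTLFGE
pos 18: UGC -> V; peptide=PTLFGEV
pos 21: UGG -> Y; peptide=PTLFGEVY
pos 24: UAA -> STOP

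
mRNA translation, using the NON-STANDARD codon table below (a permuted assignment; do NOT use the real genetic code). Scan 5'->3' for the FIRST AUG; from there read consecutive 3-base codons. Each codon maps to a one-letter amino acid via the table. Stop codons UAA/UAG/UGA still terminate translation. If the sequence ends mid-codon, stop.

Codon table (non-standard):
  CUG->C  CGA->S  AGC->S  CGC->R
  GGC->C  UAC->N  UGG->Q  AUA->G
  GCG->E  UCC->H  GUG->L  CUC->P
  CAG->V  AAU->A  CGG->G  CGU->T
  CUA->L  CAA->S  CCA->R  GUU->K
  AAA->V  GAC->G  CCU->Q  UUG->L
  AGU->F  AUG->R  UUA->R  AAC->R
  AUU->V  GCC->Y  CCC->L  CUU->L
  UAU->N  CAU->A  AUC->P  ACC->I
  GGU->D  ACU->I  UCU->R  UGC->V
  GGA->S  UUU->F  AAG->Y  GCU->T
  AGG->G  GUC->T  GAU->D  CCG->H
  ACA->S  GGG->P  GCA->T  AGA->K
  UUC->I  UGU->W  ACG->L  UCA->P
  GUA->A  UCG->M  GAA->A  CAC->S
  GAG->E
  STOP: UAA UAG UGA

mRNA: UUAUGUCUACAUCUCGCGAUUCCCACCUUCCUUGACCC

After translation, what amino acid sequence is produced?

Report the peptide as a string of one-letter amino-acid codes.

start AUG at pos 2
pos 2: AUG -> R; peptide=R
pos 5: UCU -> R; peptide=RR
pos 8: ACA -> S; peptide=RRS
pos 11: UCU -> R; peptide=RRSR
pos 14: CGC -> R; peptide=RRSRR
pos 17: GAU -> D; peptide=RRSRRD
pos 20: UCC -> H; peptide=RRSRRDH
pos 23: CAC -> S; peptide=RRSRRDHS
pos 26: CUU -> L; peptide=RRSRRDHSL
pos 29: CCU -> Q; peptide=RRSRRDHSLQ
pos 32: UGA -> STOP

Answer: RRSRRDHSLQ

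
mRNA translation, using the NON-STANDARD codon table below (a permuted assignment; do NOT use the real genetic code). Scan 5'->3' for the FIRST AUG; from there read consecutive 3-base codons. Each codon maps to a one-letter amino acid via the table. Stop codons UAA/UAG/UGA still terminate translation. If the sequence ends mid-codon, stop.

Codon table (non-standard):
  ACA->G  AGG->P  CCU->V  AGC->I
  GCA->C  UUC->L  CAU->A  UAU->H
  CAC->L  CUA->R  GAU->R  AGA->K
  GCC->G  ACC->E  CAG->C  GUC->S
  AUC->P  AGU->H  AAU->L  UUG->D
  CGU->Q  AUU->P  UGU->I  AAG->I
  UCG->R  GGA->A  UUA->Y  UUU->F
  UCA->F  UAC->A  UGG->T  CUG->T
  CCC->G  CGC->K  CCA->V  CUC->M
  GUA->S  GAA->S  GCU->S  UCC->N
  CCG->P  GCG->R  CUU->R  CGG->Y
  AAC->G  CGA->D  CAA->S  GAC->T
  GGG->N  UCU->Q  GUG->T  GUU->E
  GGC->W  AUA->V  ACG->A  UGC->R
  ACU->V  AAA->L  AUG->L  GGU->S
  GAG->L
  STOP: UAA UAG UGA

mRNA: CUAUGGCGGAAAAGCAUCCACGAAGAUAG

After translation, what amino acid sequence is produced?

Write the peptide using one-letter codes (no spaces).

start AUG at pos 2
pos 2: AUG -> L; peptide=L
pos 5: GCG -> R; peptide=LR
pos 8: GAA -> S; peptide=LRS
pos 11: AAG -> I; peptide=LRSI
pos 14: CAU -> A; peptide=LRSIA
pos 17: CCA -> V; peptide=LRSIAV
pos 20: CGA -> D; peptide=LRSIAVD
pos 23: AGA -> K; peptide=LRSIAVDK
pos 26: UAG -> STOP

Answer: LRSIAVDK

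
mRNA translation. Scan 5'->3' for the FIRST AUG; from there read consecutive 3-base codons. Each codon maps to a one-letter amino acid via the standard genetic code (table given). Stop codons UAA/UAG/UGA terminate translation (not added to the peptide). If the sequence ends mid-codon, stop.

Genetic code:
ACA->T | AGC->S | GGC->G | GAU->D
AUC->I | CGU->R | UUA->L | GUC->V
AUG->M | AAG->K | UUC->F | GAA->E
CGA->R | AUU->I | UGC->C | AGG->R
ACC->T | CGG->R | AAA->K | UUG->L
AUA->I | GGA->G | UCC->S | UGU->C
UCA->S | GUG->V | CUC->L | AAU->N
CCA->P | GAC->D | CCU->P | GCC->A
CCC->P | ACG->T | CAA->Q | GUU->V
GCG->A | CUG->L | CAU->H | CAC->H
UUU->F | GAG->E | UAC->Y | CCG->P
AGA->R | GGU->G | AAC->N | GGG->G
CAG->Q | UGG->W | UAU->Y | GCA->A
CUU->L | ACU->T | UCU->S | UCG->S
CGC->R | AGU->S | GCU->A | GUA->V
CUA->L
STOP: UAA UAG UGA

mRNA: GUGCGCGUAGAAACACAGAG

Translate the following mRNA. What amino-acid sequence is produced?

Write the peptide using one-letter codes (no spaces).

Answer: (empty: no AUG start codon)

Derivation:
no AUG start codon found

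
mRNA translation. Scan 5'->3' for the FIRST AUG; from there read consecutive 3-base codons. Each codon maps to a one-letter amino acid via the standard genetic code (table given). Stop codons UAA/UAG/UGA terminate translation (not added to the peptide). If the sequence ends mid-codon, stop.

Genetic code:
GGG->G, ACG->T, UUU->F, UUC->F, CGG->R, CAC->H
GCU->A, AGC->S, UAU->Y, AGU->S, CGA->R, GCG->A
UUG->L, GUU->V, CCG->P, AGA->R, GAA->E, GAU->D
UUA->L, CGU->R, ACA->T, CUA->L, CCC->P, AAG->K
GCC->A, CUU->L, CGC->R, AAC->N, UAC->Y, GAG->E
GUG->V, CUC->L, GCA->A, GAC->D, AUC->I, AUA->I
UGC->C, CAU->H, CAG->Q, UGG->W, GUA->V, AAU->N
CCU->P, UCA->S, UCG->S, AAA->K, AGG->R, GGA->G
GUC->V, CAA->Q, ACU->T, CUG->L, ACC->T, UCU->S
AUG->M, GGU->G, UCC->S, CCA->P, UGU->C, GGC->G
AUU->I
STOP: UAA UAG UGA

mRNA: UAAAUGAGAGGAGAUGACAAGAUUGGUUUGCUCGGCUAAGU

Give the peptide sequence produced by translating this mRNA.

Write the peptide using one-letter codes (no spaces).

Answer: MRGDDKIGLLG

Derivation:
start AUG at pos 3
pos 3: AUG -> M; peptide=M
pos 6: AGA -> R; peptide=MR
pos 9: GGA -> G; peptide=MRG
pos 12: GAU -> D; peptide=MRGD
pos 15: GAC -> D; peptide=MRGDD
pos 18: AAG -> K; peptide=MRGDDK
pos 21: AUU -> I; peptide=MRGDDKI
pos 24: GGU -> G; peptide=MRGDDKIG
pos 27: UUG -> L; peptide=MRGDDKIGL
pos 30: CUC -> L; peptide=MRGDDKIGLL
pos 33: GGC -> G; peptide=MRGDDKIGLLG
pos 36: UAA -> STOP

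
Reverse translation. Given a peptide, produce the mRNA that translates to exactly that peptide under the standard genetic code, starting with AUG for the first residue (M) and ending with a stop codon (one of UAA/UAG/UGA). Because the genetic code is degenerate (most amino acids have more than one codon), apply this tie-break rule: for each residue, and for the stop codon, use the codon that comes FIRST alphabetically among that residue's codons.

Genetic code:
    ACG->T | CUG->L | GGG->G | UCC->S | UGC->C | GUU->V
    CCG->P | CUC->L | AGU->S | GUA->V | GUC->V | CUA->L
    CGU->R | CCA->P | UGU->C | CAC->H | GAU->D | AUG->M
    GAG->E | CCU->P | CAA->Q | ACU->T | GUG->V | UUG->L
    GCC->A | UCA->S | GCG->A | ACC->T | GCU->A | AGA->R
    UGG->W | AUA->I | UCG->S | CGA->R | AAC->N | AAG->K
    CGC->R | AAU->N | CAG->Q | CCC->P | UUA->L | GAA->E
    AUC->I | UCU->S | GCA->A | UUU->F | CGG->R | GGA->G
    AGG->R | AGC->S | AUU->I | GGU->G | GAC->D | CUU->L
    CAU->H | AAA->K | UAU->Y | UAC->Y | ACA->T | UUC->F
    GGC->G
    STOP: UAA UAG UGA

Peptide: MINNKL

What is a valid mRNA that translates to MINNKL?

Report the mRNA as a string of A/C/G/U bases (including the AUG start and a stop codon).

residue 1: M -> AUG (start codon)
residue 2: I codons sorted = AUA,AUC,AUU -> pick first = AUA
residue 3: N codons sorted = AAC,AAU -> pick first = AAC
residue 4: N codons sorted = AAC,AAU -> pick first = AAC
residue 5: K codons sorted = AAA,AAG -> pick first = AAA
residue 6: L codons sorted = CUA,CUC,CUG,CUU,UUA,UUG -> pick first = CUA
terminator: stop codons sorted = UAA,UAG,UGA -> pick first = UAA

Answer: mRNA: AUGAUAAACAACAAACUAUAA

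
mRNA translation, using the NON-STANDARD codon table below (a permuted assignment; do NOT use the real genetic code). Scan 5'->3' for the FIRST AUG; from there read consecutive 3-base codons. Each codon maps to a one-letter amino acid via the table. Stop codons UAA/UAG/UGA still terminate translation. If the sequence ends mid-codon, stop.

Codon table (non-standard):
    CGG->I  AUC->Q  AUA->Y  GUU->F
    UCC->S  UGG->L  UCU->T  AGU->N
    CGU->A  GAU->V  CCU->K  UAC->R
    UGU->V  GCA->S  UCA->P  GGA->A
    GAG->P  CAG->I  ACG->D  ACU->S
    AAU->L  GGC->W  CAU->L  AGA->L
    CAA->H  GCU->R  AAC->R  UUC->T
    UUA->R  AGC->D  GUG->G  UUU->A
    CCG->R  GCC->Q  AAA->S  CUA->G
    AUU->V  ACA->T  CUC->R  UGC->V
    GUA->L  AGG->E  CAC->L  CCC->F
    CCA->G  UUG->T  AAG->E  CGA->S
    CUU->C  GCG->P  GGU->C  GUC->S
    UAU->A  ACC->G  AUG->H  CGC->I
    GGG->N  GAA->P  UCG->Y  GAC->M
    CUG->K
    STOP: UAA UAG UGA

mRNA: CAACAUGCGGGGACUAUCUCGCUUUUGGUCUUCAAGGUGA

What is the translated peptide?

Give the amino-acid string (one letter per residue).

Answer: HIAGTIALTPE

Derivation:
start AUG at pos 4
pos 4: AUG -> H; peptide=H
pos 7: CGG -> I; peptide=HI
pos 10: GGA -> A; peptide=HIA
pos 13: CUA -> G; peptide=HIAG
pos 16: UCU -> T; peptide=HIAGT
pos 19: CGC -> I; peptide=HIAGTI
pos 22: UUU -> A; peptide=HIAGTIA
pos 25: UGG -> L; peptide=HIAGTIAL
pos 28: UCU -> T; peptide=HIAGTIALT
pos 31: UCA -> P; peptide=HIAGTIALTP
pos 34: AGG -> E; peptide=HIAGTIALTPE
pos 37: UGA -> STOP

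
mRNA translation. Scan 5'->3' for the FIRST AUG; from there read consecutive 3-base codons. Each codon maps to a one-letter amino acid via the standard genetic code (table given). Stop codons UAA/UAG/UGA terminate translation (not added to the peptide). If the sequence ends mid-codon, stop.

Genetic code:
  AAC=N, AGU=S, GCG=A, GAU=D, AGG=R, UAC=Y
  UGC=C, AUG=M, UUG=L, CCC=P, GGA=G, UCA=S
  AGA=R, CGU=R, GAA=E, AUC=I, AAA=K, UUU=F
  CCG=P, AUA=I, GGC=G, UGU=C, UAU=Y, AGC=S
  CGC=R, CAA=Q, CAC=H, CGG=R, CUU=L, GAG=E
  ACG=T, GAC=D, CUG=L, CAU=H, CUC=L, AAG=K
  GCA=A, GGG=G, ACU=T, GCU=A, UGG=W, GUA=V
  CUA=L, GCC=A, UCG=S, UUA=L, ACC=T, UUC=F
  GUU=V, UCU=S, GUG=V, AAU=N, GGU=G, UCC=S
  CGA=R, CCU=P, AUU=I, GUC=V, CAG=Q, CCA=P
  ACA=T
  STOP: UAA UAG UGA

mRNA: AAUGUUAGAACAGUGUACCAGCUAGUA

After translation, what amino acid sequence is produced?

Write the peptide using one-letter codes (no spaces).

start AUG at pos 1
pos 1: AUG -> M; peptide=M
pos 4: UUA -> L; peptide=ML
pos 7: GAA -> E; peptide=MLE
pos 10: CAG -> Q; peptide=MLEQ
pos 13: UGU -> C; peptide=MLEQC
pos 16: ACC -> T; peptide=MLEQCT
pos 19: AGC -> S; peptide=MLEQCTS
pos 22: UAG -> STOP

Answer: MLEQCTS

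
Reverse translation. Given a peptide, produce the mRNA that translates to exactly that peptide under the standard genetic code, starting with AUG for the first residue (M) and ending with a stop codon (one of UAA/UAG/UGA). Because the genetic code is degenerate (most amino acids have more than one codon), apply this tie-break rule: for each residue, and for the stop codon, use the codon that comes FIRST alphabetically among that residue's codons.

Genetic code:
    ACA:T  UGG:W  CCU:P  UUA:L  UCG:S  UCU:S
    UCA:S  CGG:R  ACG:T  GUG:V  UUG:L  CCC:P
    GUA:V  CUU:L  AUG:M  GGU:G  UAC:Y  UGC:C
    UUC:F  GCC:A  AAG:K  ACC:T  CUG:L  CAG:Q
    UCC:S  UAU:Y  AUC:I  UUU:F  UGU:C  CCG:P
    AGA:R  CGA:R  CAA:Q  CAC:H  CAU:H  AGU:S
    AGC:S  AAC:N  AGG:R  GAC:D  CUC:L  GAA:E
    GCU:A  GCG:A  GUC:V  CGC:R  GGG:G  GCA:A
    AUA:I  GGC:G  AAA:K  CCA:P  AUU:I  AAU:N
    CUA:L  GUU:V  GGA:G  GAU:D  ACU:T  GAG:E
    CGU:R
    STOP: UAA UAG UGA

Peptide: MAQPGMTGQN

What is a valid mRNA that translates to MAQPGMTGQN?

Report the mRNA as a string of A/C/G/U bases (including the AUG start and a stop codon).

Answer: mRNA: AUGGCACAACCAGGAAUGACAGGACAAAACUAA

Derivation:
residue 1: M -> AUG (start codon)
residue 2: A codons sorted = GCA,GCC,GCG,GCU -> pick first = GCA
residue 3: Q codons sorted = CAA,CAG -> pick first = CAA
residue 4: P codons sorted = CCA,CCC,CCG,CCU -> pick first = CCA
residue 5: G codons sorted = GGA,GGC,GGG,GGU -> pick first = GGA
residue 6: M -> AUG (only codon)
residue 7: T codons sorted = ACA,ACC,ACG,ACU -> pick first = ACA
residue 8: G codons sorted = GGA,GGC,GGG,GGU -> pick first = GGA
residue 9: Q codons sorted = CAA,CAG -> pick first = CAA
residue 10: N codons sorted = AAC,AAU -> pick first = AAC
terminator: stop codons sorted = UAA,UAG,UGA -> pick first = UAA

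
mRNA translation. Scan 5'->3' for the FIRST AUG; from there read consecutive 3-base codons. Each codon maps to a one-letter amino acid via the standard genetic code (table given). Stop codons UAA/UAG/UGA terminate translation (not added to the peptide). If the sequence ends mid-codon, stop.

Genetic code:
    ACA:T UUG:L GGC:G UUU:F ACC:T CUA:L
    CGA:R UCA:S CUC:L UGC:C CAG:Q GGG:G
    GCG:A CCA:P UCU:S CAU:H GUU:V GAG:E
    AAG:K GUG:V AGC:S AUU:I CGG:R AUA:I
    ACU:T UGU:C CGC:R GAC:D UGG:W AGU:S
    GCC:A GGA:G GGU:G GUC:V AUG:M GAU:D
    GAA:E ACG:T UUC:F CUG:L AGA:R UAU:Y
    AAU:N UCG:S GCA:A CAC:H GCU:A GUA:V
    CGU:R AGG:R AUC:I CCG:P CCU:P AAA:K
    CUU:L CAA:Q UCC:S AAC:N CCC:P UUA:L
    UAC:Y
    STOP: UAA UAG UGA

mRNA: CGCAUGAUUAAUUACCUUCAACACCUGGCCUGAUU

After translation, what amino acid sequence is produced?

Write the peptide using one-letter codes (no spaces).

start AUG at pos 3
pos 3: AUG -> M; peptide=M
pos 6: AUU -> I; peptide=MI
pos 9: AAU -> N; peptide=MIN
pos 12: UAC -> Y; peptide=MINY
pos 15: CUU -> L; peptide=MINYL
pos 18: CAA -> Q; peptide=MINYLQ
pos 21: CAC -> H; peptide=MINYLQH
pos 24: CUG -> L; peptide=MINYLQHL
pos 27: GCC -> A; peptide=MINYLQHLA
pos 30: UGA -> STOP

Answer: MINYLQHLA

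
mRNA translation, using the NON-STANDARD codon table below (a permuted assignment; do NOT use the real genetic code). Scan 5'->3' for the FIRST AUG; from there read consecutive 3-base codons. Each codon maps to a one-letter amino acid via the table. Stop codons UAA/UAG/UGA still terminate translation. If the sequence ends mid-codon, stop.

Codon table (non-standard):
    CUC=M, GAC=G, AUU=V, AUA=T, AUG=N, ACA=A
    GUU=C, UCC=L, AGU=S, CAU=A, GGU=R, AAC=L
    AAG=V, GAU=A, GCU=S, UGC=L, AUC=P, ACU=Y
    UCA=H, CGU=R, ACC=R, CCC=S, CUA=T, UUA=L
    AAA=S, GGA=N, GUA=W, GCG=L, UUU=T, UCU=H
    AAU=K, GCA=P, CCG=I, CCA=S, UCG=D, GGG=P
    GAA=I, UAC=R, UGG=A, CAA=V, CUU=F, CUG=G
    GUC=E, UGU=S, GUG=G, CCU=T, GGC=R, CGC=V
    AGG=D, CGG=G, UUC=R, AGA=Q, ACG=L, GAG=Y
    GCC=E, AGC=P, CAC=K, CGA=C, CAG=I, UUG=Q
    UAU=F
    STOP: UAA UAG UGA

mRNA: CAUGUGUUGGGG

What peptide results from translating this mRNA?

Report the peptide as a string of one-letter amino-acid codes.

start AUG at pos 1
pos 1: AUG -> N; peptide=N
pos 4: UGU -> S; peptide=NS
pos 7: UGG -> A; peptide=NSA
pos 10: only 2 nt remain (<3), stop (end of mRNA)

Answer: NSA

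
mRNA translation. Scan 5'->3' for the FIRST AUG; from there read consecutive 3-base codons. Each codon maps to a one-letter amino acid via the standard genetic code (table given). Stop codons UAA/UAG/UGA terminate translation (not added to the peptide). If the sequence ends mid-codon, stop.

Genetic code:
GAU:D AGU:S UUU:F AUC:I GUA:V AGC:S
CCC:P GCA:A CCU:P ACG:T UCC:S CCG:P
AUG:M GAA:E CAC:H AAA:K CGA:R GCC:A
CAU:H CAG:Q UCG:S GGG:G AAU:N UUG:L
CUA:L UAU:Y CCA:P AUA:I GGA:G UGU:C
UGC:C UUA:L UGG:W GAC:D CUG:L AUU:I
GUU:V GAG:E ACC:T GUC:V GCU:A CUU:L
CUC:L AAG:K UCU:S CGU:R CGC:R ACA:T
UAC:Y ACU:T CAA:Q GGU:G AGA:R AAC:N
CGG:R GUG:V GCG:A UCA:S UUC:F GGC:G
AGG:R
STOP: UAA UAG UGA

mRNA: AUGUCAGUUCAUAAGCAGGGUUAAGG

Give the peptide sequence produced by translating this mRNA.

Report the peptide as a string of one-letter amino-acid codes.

start AUG at pos 0
pos 0: AUG -> M; peptide=M
pos 3: UCA -> S; peptide=MS
pos 6: GUU -> V; peptide=MSV
pos 9: CAU -> H; peptide=MSVH
pos 12: AAG -> K; peptide=MSVHK
pos 15: CAG -> Q; peptide=MSVHKQ
pos 18: GGU -> G; peptide=MSVHKQG
pos 21: UAA -> STOP

Answer: MSVHKQG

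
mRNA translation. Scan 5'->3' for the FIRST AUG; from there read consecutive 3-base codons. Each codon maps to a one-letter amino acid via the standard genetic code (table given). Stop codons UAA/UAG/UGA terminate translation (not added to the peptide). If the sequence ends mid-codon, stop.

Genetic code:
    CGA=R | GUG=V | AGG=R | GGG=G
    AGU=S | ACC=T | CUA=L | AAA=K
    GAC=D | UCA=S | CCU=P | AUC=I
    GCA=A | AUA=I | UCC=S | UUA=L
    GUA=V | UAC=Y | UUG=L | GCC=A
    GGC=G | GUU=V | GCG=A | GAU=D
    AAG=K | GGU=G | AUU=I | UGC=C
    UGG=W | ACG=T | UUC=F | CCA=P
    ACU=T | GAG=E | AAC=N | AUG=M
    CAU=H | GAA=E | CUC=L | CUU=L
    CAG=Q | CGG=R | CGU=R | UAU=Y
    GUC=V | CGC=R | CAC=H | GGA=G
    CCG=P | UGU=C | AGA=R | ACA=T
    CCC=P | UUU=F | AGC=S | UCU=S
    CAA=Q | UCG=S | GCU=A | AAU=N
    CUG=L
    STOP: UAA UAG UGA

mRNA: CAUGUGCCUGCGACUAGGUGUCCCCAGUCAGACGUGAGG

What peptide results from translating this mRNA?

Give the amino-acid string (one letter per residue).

start AUG at pos 1
pos 1: AUG -> M; peptide=M
pos 4: UGC -> C; peptide=MC
pos 7: CUG -> L; peptide=MCL
pos 10: CGA -> R; peptide=MCLR
pos 13: CUA -> L; peptide=MCLRL
pos 16: GGU -> G; peptide=MCLRLG
pos 19: GUC -> V; peptide=MCLRLGV
pos 22: CCC -> P; peptide=MCLRLGVP
pos 25: AGU -> S; peptide=MCLRLGVPS
pos 28: CAG -> Q; peptide=MCLRLGVPSQ
pos 31: ACG -> T; peptide=MCLRLGVPSQT
pos 34: UGA -> STOP

Answer: MCLRLGVPSQT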